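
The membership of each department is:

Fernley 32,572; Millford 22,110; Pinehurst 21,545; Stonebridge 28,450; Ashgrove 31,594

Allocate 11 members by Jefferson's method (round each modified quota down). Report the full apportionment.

Standard divisor 136271/11 ≈ 12388.273; standard quotas: Fernley 2.629, Millford 1.785, Pinehurst 1.739, Stonebridge 2.297, Ashgrove 2.550.
Rounding down gives 2, 1, 1, 2, 2 = 8 seats, so the divisor must be adjusted.
With modified divisor 10650: modified quotas Fernley 3.058, Millford 2.076, Pinehurst 2.023, Stonebridge 2.671, Ashgrove 2.967.
Rounding down: Fernley 3, Millford 2, Pinehurst 2, Stonebridge 2, Ashgrove 2 (total 11).

Fernley 3, Millford 2, Pinehurst 2, Stonebridge 2, Ashgrove 2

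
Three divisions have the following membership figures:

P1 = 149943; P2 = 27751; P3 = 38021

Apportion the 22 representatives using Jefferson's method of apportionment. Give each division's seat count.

Standard divisor 215715/22 ≈ 9805.227; standard quotas: P1 15.292, P2 2.830, P3 3.878.
Rounding down gives 15, 2, 3 = 20 seats, so the divisor must be adjusted.
With modified divisor 9335.11: modified quotas P1 16.062, P2 2.973, P3 4.073.
Rounding down: P1 16, P2 2, P3 4 (total 22).

P1 16; P2 2; P3 4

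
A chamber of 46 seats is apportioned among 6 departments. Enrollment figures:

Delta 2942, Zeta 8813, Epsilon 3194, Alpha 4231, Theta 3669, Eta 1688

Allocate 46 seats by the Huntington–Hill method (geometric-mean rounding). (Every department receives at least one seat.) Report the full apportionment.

With divisor 536: modified quotas Delta 5.489, Zeta 16.442, Epsilon 5.959, Alpha 7.894, Theta 6.845, Eta 3.149.
Geometric-mean thresholds: Delta √(5·6)=5.477, Zeta √(16·17)=16.492, Epsilon √(5·6)=5.477, Alpha √(7·8)=7.483, Theta √(6·7)=6.481, Eta √(3·4)=3.464.
Each quota rounded against its threshold gives Delta 6, Zeta 16, Epsilon 6, Alpha 8, Theta 7, Eta 3 (total 46).

Delta=6, Zeta=16, Epsilon=6, Alpha=8, Theta=7, Eta=3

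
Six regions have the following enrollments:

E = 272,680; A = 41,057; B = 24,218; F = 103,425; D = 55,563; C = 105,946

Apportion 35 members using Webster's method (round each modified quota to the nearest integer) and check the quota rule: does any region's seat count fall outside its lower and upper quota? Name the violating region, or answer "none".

Standard quotas: E 15.830, A 2.384, B 1.406, F 6.004, D 3.226, C 6.151.
Webster allocation: E 17, A 2, B 1, F 6, D 3, C 6.
E has quota 15.830 (lower 15, upper 16) but receives 17 — outside the quota interval.

E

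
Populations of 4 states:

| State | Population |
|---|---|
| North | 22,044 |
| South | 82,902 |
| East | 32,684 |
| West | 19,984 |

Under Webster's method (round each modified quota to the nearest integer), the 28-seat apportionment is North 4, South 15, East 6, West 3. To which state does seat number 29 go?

Priority for the next seat is population ÷ (current seats + 0.5).
Priorities: North 4898.667, South 5348.516, East 5028.308, West 5709.714.
Highest priority: West.

West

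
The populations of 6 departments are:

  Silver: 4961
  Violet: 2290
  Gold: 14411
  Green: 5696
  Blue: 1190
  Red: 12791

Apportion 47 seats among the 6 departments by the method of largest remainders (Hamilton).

Silver 6, Violet 3, Gold 16, Green 6, Blue 1, Red 15

Total 41339; standard divisor 41339/47 ≈ 879.553.
Standard quotas: Silver 5.6404, Violet 2.6036, Gold 16.3845, Green 6.4760, Blue 1.3530, Red 14.5426.
Lower quotas: Silver 5, Violet 2, Gold 16, Green 6, Blue 1, Red 14 (sum 44, leaving 3 seats).
Remainders in descending order: Silver 0.6404, Violet 0.6036, Red 0.5426, Green 0.4760, Gold 0.3845, Blue 0.3530.
Largest remainders: Silver, Violet, Red receive the extra seats.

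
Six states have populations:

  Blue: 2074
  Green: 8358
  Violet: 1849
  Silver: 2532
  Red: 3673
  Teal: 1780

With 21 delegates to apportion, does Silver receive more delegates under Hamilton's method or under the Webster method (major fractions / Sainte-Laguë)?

Webster

Hamilton: Blue 2, Green 9, Violet 2, Silver 2, Red 4, Teal 2.
Webster: Blue 2, Green 8, Violet 2, Silver 3, Red 4, Teal 2.
Silver gets 2 under Hamilton and 3 under Webster.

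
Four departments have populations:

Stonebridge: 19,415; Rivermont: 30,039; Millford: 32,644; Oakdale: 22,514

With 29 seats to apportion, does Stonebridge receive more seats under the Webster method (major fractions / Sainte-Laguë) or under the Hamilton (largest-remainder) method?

Hamilton

Webster: Stonebridge 5, Rivermont 9, Millford 9, Oakdale 6.
Hamilton: Stonebridge 6, Rivermont 8, Millford 9, Oakdale 6.
Stonebridge gets 5 under Webster and 6 under Hamilton.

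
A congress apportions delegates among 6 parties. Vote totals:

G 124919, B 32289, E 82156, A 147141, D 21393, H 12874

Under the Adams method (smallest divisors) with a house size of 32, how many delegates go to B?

Standard divisor 420772/32 ≈ 13149.125; standard quotas: G 9.500, B 2.456, E 6.248, A 11.190, D 1.627, H 0.979.
Rounding up gives 10, 3, 7, 12, 2, 1 = 35 seats, so the divisor must be adjusted.
With modified divisor 14300: modified quotas G 8.736, B 2.258, E 5.745, A 10.290, D 1.496, H 0.900.
Rounding up: G 9, B 3, E 6, A 11, D 2, H 1 (total 32).
B receives 3.

3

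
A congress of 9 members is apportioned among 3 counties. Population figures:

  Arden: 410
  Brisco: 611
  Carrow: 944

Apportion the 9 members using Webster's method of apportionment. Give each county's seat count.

Arden: 2, Brisco: 3, Carrow: 4

Standard divisor 1965/9 ≈ 218.333; standard quotas: Arden 1.878, Brisco 2.798, Carrow 4.324.
Rounding to the nearest integer gives Arden 2, Brisco 3, Carrow 4 — total 9, matching the house size, so no adjustment is needed.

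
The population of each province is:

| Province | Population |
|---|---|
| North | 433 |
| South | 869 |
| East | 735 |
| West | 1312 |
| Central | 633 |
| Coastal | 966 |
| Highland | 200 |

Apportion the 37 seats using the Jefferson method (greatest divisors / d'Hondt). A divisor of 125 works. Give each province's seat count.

North 3, South 6, East 5, West 10, Central 5, Coastal 7, Highland 1

With modified divisor 125: modified quotas North 3.464, South 6.952, East 5.880, West 10.496, Central 5.064, Coastal 7.728, Highland 1.600.
Rounding down: North 3, South 6, East 5, West 10, Central 5, Coastal 7, Highland 1 (total 37).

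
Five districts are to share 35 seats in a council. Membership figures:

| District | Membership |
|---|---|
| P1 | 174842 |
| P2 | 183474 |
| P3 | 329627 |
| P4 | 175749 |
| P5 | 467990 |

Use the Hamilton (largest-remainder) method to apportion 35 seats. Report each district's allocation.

P1 4; P2 5; P3 9; P4 5; P5 12

Total 1331682; standard divisor 1331682/35 ≈ 38048.057.
Standard quotas: P1 4.5953, P2 4.8222, P3 8.6634, P4 4.6191, P5 12.3000.
Lower quotas: P1 4, P2 4, P3 8, P4 4, P5 12 (sum 32, leaving 3 seats).
Remainders in descending order: P2 0.8222, P3 0.6634, P4 0.6191, P1 0.5953, P5 0.3000.
Largest remainders: P2, P3, P4 receive the extra seats.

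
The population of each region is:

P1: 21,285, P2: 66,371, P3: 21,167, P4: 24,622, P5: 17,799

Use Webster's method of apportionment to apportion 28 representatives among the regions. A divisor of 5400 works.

P1=4, P2=12, P3=4, P4=5, P5=3

With modified divisor 5400: modified quotas P1 3.942, P2 12.291, P3 3.920, P4 4.560, P5 3.296.
Rounding to the nearest integer: P1 4, P2 12, P3 4, P4 5, P5 3 (total 28).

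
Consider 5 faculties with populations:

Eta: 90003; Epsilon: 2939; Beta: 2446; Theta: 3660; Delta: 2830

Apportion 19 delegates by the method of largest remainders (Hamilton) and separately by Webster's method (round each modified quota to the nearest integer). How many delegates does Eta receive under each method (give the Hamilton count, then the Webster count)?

Hamilton: Eta 17, Epsilon 1, Beta 0, Theta 1, Delta 0.
Webster: Eta 16, Epsilon 1, Beta 0, Theta 1, Delta 1.
Eta gets 17 under Hamilton and 16 under Webster.

17 and 16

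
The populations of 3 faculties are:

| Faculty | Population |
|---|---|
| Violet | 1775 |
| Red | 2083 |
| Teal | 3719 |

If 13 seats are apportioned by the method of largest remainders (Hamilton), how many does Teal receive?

Standard divisor: 7577 ÷ 13 ≈ 582.846.
Standard quotas: Violet 3.045, Red 3.574, Teal 6.381.
Lower quotas: Violet 3, Red 3, Teal 6 (sum 12, leaving 1 seat).
Remainders in descending order: Red 0.574, Teal 0.381, Violet 0.045.
Largest remainder: Red receives the extra seat.
Teal receives 6.

6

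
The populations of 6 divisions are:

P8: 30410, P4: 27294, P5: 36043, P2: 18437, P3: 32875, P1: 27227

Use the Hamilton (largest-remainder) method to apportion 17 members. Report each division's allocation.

Total 172286; standard divisor 172286/17 ≈ 10134.471.
Standard quotas: P8 3.0007, P4 2.6932, P5 3.5565, P2 1.8192, P3 3.2439, P1 2.6866.
Lower quotas: P8 3, P4 2, P5 3, P2 1, P3 3, P1 2 (sum 14, leaving 3 seats).
Remainders in descending order: P2 0.8192, P4 0.6932, P1 0.6866, P5 0.5565, P3 0.2439, P8 0.0007.
Largest remainders: P2, P4, P1 receive the extra seats.

P8: 3, P4: 3, P5: 3, P2: 2, P3: 3, P1: 3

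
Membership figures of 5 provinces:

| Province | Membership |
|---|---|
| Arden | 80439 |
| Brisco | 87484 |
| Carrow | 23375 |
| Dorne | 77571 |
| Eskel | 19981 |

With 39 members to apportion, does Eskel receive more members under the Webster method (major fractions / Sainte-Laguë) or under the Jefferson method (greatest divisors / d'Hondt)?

Webster: Arden 11, Brisco 12, Carrow 3, Dorne 10, Eskel 3.
Jefferson: Arden 11, Brisco 12, Carrow 3, Dorne 11, Eskel 2.
Eskel gets 3 under Webster and 2 under Jefferson.

Webster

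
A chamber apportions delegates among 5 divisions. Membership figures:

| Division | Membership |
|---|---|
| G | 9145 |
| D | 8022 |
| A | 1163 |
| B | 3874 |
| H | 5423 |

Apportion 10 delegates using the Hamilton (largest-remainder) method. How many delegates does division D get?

3

Standard divisor: 27627 ÷ 10 ≈ 2762.7.
Standard quotas: G 3.3102, D 2.9037, A 0.4210, B 1.4023, H 1.9629.
Lower quotas: G 3, D 2, A 0, B 1, H 1 (sum 7, leaving 3 seats).
Remainders in descending order: H 0.9629, D 0.9037, A 0.4210, B 0.4023, G 0.3102.
Largest remainders: H, D, A receive the extra seats.
D receives 3.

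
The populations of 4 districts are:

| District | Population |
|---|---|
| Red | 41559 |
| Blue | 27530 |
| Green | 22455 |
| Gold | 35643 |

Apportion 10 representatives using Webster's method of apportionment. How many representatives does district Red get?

3

Standard divisor 127187/10 ≈ 12718.7; standard quotas: Red 3.268, Blue 2.165, Green 1.766, Gold 2.802.
Rounding to the nearest integer gives Red 3, Blue 2, Green 2, Gold 3 — total 10, matching the house size, so no adjustment is needed.
Red receives 3.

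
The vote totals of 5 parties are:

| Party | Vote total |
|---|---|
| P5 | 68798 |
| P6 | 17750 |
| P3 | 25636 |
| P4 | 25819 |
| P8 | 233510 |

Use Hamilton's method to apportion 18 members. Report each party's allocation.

P5=4, P6=1, P3=1, P4=1, P8=11

Total 371513; standard divisor 371513/18 ≈ 20639.611.
Standard quotas: P5 3.3333, P6 0.8600, P3 1.2421, P4 1.2509, P8 11.3137.
Lower quotas: P5 3, P6 0, P3 1, P4 1, P8 11 (sum 16, leaving 2 seats).
Remainders in descending order: P6 0.8600, P5 0.3333, P8 0.3137, P4 0.2509, P3 0.2421.
Largest remainders: P6, P5 receive the extra seats.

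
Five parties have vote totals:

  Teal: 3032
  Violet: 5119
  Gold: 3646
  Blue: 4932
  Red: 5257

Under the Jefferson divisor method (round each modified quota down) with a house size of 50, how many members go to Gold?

8

Standard divisor 21986/50 ≈ 439.72; standard quotas: Teal 6.895, Violet 11.641, Gold 8.292, Blue 11.216, Red 11.955.
Rounding down gives 6, 11, 8, 11, 11 = 47 seats, so the divisor must be adjusted.
With modified divisor 420: modified quotas Teal 7.219, Violet 12.188, Gold 8.681, Blue 11.743, Red 12.517.
Rounding down: Teal 7, Violet 12, Gold 8, Blue 11, Red 12 (total 50).
Gold receives 8.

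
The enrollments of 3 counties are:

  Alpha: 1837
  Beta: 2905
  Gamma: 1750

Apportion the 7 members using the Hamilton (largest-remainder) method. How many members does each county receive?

Alpha 2; Beta 3; Gamma 2

The standard divisor is 6492/7 ≈ 927.429.
Standard quotas: Alpha 1.981, Beta 3.132, Gamma 1.887.
Lower quotas: Alpha 1, Beta 3, Gamma 1 (sum 5, leaving 2 seats).
Remainders in descending order: Alpha 0.981, Gamma 0.887, Beta 0.132.
The surplus seats go to Alpha, Gamma.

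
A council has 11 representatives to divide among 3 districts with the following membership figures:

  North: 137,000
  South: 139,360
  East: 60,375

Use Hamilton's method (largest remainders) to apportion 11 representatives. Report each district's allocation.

North=4; South=5; East=2

The standard divisor is 336735/11 ≈ 30612.273.
Standard quotas: North 4.4753, South 4.5524, East 1.9722.
Lower quotas: North 4, South 4, East 1 (sum 9, leaving 2 seats).
Remainders in descending order: East 0.9722, South 0.5524, North 0.4753.
Largest remainders: East, South receive the extra seats.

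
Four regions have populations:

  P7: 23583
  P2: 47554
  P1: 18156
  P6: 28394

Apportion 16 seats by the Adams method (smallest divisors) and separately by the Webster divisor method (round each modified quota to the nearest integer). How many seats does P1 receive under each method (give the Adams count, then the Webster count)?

3 and 2

Adams: P7 3, P2 6, P1 3, P6 4.
Webster: P7 3, P2 7, P1 2, P6 4.
P1 gets 3 under Adams and 2 under Webster.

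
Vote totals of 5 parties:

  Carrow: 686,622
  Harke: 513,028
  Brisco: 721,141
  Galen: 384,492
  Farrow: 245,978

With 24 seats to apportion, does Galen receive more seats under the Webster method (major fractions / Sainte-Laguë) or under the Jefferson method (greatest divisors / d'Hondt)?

Webster

Webster: Carrow 6, Harke 5, Brisco 7, Galen 4, Farrow 2.
Jefferson: Carrow 7, Harke 5, Brisco 7, Galen 3, Farrow 2.
Galen gets 4 under Webster and 3 under Jefferson.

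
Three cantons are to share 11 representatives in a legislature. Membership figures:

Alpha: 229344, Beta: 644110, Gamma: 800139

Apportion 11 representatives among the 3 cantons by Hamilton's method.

Standard divisor: 1673593 ÷ 11 ≈ 152144.818.
Standard quotas: Alpha 1.5074, Beta 4.2335, Gamma 5.2591.
Lower quotas: Alpha 1, Beta 4, Gamma 5 (sum 10, leaving 1 seat).
Remainders in descending order: Alpha 0.5074, Gamma 0.2591, Beta 0.2335.
Largest remainder: Alpha receives the extra seat.

Alpha 2; Beta 4; Gamma 5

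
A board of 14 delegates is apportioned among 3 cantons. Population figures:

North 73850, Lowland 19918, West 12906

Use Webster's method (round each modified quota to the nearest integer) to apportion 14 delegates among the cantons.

Standard divisor 106674/14 ≈ 7619.571; standard quotas: North 9.692, Lowland 2.614, West 1.694.
Rounding to the nearest integer gives 10, 3, 2 = 15 seats, so the divisor must be adjusted.
With modified divisor 7900: modified quotas North 9.348, Lowland 2.521, West 1.634.
Rounding to the nearest integer: North 9, Lowland 3, West 2 (total 14).

North: 9; Lowland: 3; West: 2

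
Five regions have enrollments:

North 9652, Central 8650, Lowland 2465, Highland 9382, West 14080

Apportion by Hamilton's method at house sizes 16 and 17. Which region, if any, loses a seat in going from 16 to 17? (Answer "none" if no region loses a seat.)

At 16 seats: North 4, Central 3, Lowland 1, Highland 3, West 5.
At 17 seats: North 4, Central 3, Lowland 1, Highland 4, West 5.
No region's allocation decreased.

none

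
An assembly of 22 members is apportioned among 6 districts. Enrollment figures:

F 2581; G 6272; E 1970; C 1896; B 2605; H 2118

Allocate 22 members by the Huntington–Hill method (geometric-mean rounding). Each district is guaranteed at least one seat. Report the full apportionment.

F 3, G 8, E 3, C 2, B 3, H 3

With divisor 789: modified quotas F 3.271, G 7.949, E 2.497, C 2.403, B 3.302, H 2.684.
Geometric-mean thresholds: F √(3·4)=3.464, G √(7·8)=7.483, E √(2·3)=2.449, C √(2·3)=2.449, B √(3·4)=3.464, H √(2·3)=2.449.
Each quota rounded against its threshold gives F 3, G 8, E 3, C 2, B 3, H 3 (total 22).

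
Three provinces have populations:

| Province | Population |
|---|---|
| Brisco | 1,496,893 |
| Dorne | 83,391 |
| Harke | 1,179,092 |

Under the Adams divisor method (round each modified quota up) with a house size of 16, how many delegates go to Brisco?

Standard divisor 2759376/16 ≈ 172461; standard quotas: Brisco 8.680, Dorne 0.484, Harke 6.837.
Rounding up gives 9, 1, 7 = 17 seats, so the divisor must be adjusted.
With modified divisor 191800: modified quotas Brisco 7.804, Dorne 0.435, Harke 6.148.
Rounding up: Brisco 8, Dorne 1, Harke 7 (total 16).
Brisco receives 8.

8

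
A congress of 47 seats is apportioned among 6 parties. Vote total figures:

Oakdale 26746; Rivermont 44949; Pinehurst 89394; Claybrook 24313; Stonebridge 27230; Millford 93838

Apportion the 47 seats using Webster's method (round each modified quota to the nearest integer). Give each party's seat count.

Oakdale=4, Rivermont=7, Pinehurst=14, Claybrook=4, Stonebridge=4, Millford=14

Standard divisor 306470/47 ≈ 6520.638; standard quotas: Oakdale 4.102, Rivermont 6.893, Pinehurst 13.709, Claybrook 3.729, Stonebridge 4.176, Millford 14.391.
Rounding to the nearest integer gives Oakdale 4, Rivermont 7, Pinehurst 14, Claybrook 4, Stonebridge 4, Millford 14 — total 47, matching the house size, so no adjustment is needed.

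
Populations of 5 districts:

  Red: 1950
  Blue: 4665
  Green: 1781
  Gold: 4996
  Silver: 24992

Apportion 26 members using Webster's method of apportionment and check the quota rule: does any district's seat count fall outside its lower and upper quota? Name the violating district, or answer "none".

Silver

Standard quotas: Red 1.321, Blue 3.160, Green 1.206, Gold 3.384, Silver 16.929.
Webster allocation: Red 1, Blue 3, Green 1, Gold 3, Silver 18.
Silver has quota 16.929 (lower 16, upper 17) but receives 18 — outside the quota interval.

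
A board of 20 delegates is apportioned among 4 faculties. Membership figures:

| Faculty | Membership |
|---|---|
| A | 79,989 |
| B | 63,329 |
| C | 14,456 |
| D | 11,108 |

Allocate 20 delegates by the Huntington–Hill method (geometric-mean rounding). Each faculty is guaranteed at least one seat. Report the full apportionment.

With divisor 8447: modified quotas A 9.470, B 7.497, C 1.711, D 1.315.
Geometric-mean thresholds: A √(9·10)=9.487, B √(7·8)=7.483, C √(1·2)=1.414, D √(1·2)=1.414.
Each quota rounded against its threshold gives A 9, B 8, C 2, D 1 (total 20).

A 9; B 8; C 2; D 1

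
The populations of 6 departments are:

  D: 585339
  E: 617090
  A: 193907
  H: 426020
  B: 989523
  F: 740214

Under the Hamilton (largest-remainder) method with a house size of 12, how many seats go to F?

3

Standard divisor: 3552093 ÷ 12 ≈ 296007.75.
Standard quotas: D 1.9774, E 2.0847, A 0.6551, H 1.4392, B 3.3429, F 2.5007.
Lower quotas: D 1, E 2, A 0, H 1, B 3, F 2 (sum 9, leaving 3 seats).
Remainders in descending order: D 0.9774, A 0.6551, F 0.5007, H 0.4392, B 0.3429, E 0.0847.
The surplus seats go to D, A, F.
F receives 3.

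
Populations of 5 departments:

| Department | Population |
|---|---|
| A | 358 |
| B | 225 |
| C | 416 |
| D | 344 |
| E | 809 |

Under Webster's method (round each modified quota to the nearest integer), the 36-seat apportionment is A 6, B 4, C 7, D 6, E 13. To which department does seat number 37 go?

E

Priority for the next seat is population ÷ (current seats + 0.5).
Priorities: A 55.077, B 50.000, C 55.467, D 52.923, E 59.926.
Highest priority: E.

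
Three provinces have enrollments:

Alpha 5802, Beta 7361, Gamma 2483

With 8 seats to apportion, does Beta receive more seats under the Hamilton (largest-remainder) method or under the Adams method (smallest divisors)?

Hamilton: Alpha 3, Beta 4, Gamma 1.
Adams: Alpha 3, Beta 3, Gamma 2.
Beta gets 4 under Hamilton and 3 under Adams.

Hamilton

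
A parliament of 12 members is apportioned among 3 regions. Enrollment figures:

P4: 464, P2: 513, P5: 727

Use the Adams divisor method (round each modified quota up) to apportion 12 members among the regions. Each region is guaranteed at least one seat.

Standard divisor 1704/12 ≈ 142; standard quotas: P4 3.268, P2 3.613, P5 5.120.
Rounding up gives 4, 4, 6 = 14 seats, so the divisor must be adjusted.
With modified divisor 160: modified quotas P4 2.900, P2 3.206, P5 4.544.
Rounding up: P4 3, P2 4, P5 5 (total 12).

P4=3, P2=4, P5=5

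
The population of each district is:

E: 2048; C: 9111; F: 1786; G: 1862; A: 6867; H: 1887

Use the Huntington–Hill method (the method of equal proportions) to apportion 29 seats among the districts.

E=3, C=11, F=2, G=2, A=9, H=2

With divisor 801: modified quotas E 2.557, C 11.375, F 2.230, G 2.325, A 8.573, H 2.356.
Geometric-mean thresholds: E √(2·3)=2.449, C √(11·12)=11.489, F √(2·3)=2.449, G √(2·3)=2.449, A √(8·9)=8.485, H √(2·3)=2.449.
Each quota rounded against its threshold gives E 3, C 11, F 2, G 2, A 9, H 2 (total 29).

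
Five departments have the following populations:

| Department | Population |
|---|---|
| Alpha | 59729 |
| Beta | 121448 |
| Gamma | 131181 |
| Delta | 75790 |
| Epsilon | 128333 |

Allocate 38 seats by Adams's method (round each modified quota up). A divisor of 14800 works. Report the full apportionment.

With modified divisor 14800: modified quotas Alpha 4.036, Beta 8.206, Gamma 8.864, Delta 5.121, Epsilon 8.671.
Rounding up: Alpha 5, Beta 9, Gamma 9, Delta 6, Epsilon 9 (total 38).

Alpha=5, Beta=9, Gamma=9, Delta=6, Epsilon=9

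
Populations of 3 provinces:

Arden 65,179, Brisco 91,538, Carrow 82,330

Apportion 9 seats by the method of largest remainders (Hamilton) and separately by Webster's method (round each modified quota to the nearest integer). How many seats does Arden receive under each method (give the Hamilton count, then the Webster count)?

3 and 2

Hamilton: Arden 3, Brisco 3, Carrow 3.
Webster: Arden 2, Brisco 4, Carrow 3.
Arden gets 3 under Hamilton and 2 under Webster.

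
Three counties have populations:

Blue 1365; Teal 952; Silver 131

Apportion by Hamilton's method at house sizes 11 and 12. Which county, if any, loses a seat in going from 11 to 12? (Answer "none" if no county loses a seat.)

At 11 seats: Blue 6, Teal 4, Silver 1.
At 12 seats: Blue 7, Teal 5, Silver 0.
Silver drops from 1 to 0.

Silver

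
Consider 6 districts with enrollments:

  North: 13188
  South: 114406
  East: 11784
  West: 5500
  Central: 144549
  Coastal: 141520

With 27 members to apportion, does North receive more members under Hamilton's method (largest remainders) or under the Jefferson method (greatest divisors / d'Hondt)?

Hamilton

Hamilton: North 1, South 7, East 1, West 0, Central 9, Coastal 9.
Jefferson: North 0, South 8, East 0, West 0, Central 10, Coastal 9.
North gets 1 under Hamilton and 0 under Jefferson.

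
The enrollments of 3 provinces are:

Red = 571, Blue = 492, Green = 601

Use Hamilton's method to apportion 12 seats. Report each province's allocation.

Red 4; Blue 4; Green 4

Total 1664; standard divisor 1664/12 ≈ 138.667.
Standard quotas: Red 4.118, Blue 3.548, Green 4.334.
Lower quotas: Red 4, Blue 3, Green 4 (sum 11, leaving 1 seat).
Remainders in descending order: Blue 0.548, Green 0.334, Red 0.118.
Largest remainder: Blue receives the extra seat.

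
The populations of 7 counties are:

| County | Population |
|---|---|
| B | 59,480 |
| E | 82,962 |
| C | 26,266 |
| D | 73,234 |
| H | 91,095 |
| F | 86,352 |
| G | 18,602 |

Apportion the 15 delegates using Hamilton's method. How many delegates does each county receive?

The standard divisor is 437991/15 ≈ 29199.4.
Standard quotas: B 2.0370, E 2.8412, C 0.8995, D 2.5081, H 3.1198, F 2.9573, G 0.6371.
Lower quotas: B 2, E 2, C 0, D 2, H 3, F 2, G 0 (sum 11, leaving 4 seats).
Remainders in descending order: F 0.9573, C 0.8995, E 0.8412, G 0.6371, D 0.5081, H 0.1198, B 0.0370.
Largest remainders: F, C, E, G receive the extra seats.

B=2; E=3; C=1; D=2; H=3; F=3; G=1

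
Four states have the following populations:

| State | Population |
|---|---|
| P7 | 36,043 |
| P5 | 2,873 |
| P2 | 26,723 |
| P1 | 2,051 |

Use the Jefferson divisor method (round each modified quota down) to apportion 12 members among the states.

Standard divisor 67690/12 ≈ 5640.833; standard quotas: P7 6.390, P5 0.509, P2 4.737, P1 0.364.
Rounding down gives 6, 0, 4, 0 = 10 seats, so the divisor must be adjusted.
With modified divisor 4800: modified quotas P7 7.509, P5 0.599, P2 5.567, P1 0.427.
Rounding down: P7 7, P5 0, P2 5, P1 0 (total 12).

P7=7; P5=0; P2=5; P1=0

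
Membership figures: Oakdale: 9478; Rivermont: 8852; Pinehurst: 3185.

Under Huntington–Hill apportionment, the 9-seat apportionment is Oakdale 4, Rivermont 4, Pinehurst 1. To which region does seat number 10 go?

Priority for the next seat is population ÷ (√(s·(s+1))).
Priorities: Oakdale 2119.345, Rivermont 1979.367, Pinehurst 2252.135.
Highest priority: Pinehurst.

Pinehurst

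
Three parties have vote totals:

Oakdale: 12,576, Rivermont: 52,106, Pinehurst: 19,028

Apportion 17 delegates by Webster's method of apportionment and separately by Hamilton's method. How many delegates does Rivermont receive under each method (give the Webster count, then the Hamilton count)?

Webster: Oakdale 3, Rivermont 10, Pinehurst 4.
Hamilton: Oakdale 2, Rivermont 11, Pinehurst 4.
Rivermont gets 10 under Webster and 11 under Hamilton.

10 and 11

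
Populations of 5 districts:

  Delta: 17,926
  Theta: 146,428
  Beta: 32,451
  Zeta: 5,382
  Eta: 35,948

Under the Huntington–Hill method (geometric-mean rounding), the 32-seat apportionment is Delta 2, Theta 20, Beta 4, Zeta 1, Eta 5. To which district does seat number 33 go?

Priority for the next seat is population ÷ (√(s·(s+1))).
Priorities: Delta 7318.259, Theta 7144.955, Beta 7256.264, Zeta 3805.649, Eta 6563.177.
Highest priority: Delta.

Delta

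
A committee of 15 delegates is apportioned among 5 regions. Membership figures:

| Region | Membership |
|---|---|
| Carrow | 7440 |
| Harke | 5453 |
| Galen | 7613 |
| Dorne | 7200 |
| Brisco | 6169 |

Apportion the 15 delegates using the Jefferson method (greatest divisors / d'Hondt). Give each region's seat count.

Carrow: 3, Harke: 2, Galen: 4, Dorne: 3, Brisco: 3

Standard divisor 33875/15 ≈ 2258.333; standard quotas: Carrow 3.294, Harke 2.415, Galen 3.371, Dorne 3.188, Brisco 2.732.
Rounding down gives 3, 2, 3, 3, 2 = 13 seats, so the divisor must be adjusted.
With modified divisor 1880: modified quotas Carrow 3.957, Harke 2.901, Galen 4.049, Dorne 3.830, Brisco 3.281.
Rounding down: Carrow 3, Harke 2, Galen 4, Dorne 3, Brisco 3 (total 15).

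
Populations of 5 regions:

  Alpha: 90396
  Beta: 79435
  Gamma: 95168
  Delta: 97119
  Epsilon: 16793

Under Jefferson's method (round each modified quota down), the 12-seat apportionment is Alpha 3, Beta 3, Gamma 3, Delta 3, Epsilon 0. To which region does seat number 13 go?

Priority for the next seat is population ÷ (current seats + 1).
Priorities: Alpha 22599.000, Beta 19858.750, Gamma 23792.000, Delta 24279.750, Epsilon 16793.000.
Highest priority: Delta.

Delta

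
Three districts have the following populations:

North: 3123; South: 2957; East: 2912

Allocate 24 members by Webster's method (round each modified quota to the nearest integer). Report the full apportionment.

North: 8; South: 8; East: 8

Standard divisor 8992/24 ≈ 374.667; standard quotas: North 8.335, South 7.892, East 7.772.
Rounding to the nearest integer gives North 8, South 8, East 8 — total 24, matching the house size, so no adjustment is needed.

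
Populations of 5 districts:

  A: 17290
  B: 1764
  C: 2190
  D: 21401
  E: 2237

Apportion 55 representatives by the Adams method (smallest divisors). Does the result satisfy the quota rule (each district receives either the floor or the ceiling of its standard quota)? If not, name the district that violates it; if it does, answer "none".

Standard quotas: A 21.188, B 2.162, C 2.684, D 26.226, E 2.741.
Adams allocation: A 21, B 3, C 3, D 25, E 3.
D has quota 26.226 (lower 26, upper 27) but receives 25 — outside the quota interval.

D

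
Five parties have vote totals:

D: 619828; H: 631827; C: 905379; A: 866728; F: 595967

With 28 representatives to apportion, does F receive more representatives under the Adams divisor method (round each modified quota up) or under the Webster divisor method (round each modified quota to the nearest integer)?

Adams: D 5, H 5, C 7, A 6, F 5.
Webster: D 5, H 5, C 7, A 7, F 4.
F gets 5 under Adams and 4 under Webster.

Adams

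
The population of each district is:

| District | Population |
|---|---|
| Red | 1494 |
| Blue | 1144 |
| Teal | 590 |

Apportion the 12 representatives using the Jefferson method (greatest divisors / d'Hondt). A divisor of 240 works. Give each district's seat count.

With modified divisor 240: modified quotas Red 6.225, Blue 4.767, Teal 2.458.
Rounding down: Red 6, Blue 4, Teal 2 (total 12).

Red=6; Blue=4; Teal=2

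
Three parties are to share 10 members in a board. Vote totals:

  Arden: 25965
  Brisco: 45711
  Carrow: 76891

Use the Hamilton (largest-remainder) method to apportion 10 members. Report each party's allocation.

Standard divisor: 148567 ÷ 10 ≈ 14856.7.
Standard quotas: Arden 1.7477, Brisco 3.0768, Carrow 5.1755.
Lower quotas: Arden 1, Brisco 3, Carrow 5 (sum 9, leaving 1 seat).
Remainders in descending order: Arden 0.7477, Carrow 0.1755, Brisco 0.0768.
The surplus seat goes to Arden.

Arden 2, Brisco 3, Carrow 5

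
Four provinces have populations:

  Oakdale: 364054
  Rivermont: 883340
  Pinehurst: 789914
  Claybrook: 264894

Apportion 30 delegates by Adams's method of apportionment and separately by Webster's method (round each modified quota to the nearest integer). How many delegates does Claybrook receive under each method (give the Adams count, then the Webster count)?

4 and 3

Adams: Oakdale 5, Rivermont 11, Pinehurst 10, Claybrook 4.
Webster: Oakdale 5, Rivermont 12, Pinehurst 10, Claybrook 3.
Claybrook gets 4 under Adams and 3 under Webster.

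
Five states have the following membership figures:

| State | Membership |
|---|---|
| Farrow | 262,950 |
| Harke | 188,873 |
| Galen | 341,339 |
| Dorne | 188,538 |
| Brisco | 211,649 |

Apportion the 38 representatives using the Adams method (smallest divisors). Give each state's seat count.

Standard divisor 1193349/38 ≈ 31403.921; standard quotas: Farrow 8.373, Harke 6.014, Galen 10.869, Dorne 6.004, Brisco 6.740.
Rounding up gives 9, 7, 11, 7, 7 = 41 seats, so the divisor must be adjusted.
With modified divisor 33500: modified quotas Farrow 7.849, Harke 5.638, Galen 10.189, Dorne 5.628, Brisco 6.318.
Rounding up: Farrow 8, Harke 6, Galen 11, Dorne 6, Brisco 7 (total 38).

Farrow=8; Harke=6; Galen=11; Dorne=6; Brisco=7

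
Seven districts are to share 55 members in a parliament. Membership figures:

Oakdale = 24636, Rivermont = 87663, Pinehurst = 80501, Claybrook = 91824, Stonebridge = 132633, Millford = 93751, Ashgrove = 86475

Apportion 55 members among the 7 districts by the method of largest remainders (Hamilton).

Oakdale 2; Rivermont 8; Pinehurst 7; Claybrook 9; Stonebridge 12; Millford 9; Ashgrove 8

Standard divisor: 597483 ÷ 55 ≈ 10863.327.
Standard quotas: Oakdale 2.2678, Rivermont 8.0696, Pinehurst 7.4103, Claybrook 8.4527, Stonebridge 12.2092, Millford 8.6300, Ashgrove 7.9603.
Lower quotas: Oakdale 2, Rivermont 8, Pinehurst 7, Claybrook 8, Stonebridge 12, Millford 8, Ashgrove 7 (sum 52, leaving 3 seats).
Remainders in descending order: Ashgrove 0.9603, Millford 0.6300, Claybrook 0.4527, Pinehurst 0.4103, Oakdale 0.2678, Stonebridge 0.2092, Rivermont 0.0696.
The surplus seats go to Ashgrove, Millford, Claybrook.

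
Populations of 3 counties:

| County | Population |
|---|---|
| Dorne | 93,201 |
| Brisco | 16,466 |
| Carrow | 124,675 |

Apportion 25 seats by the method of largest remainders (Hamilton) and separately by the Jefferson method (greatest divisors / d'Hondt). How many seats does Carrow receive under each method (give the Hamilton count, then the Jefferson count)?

Hamilton: Dorne 10, Brisco 2, Carrow 13.
Jefferson: Dorne 10, Brisco 1, Carrow 14.
Carrow gets 13 under Hamilton and 14 under Jefferson.

13 and 14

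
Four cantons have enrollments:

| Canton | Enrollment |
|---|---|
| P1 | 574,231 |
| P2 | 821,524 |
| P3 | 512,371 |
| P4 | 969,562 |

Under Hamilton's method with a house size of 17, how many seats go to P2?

5

Standard divisor: 2877688 ÷ 17 ≈ 169275.765.
Standard quotas: P1 3.3923, P2 4.8532, P3 3.0268, P4 5.7277.
Lower quotas: P1 3, P2 4, P3 3, P4 5 (sum 15, leaving 2 seats).
Remainders in descending order: P2 0.8532, P4 0.7277, P1 0.3923, P3 0.0268.
The surplus seats go to P2, P4.
P2 receives 5.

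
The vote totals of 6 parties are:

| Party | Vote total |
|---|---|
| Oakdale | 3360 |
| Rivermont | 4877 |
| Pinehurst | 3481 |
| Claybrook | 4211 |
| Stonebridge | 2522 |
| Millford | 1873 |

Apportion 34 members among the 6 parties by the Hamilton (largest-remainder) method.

Oakdale: 6, Rivermont: 8, Pinehurst: 6, Claybrook: 7, Stonebridge: 4, Millford: 3

The standard divisor is 20324/34 ≈ 597.765.
Standard quotas: Oakdale 5.621, Rivermont 8.159, Pinehurst 5.823, Claybrook 7.045, Stonebridge 4.219, Millford 3.133.
Lower quotas: Oakdale 5, Rivermont 8, Pinehurst 5, Claybrook 7, Stonebridge 4, Millford 3 (sum 32, leaving 2 seats).
Remainders in descending order: Pinehurst 0.823, Oakdale 0.621, Stonebridge 0.219, Rivermont 0.159, Millford 0.133, Claybrook 0.045.
Largest remainders: Pinehurst, Oakdale receive the extra seats.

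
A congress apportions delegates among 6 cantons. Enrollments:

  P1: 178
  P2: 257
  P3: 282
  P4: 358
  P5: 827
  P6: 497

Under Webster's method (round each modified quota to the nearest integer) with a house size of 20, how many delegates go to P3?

Standard divisor 2399/20 ≈ 119.95; standard quotas: P1 1.484, P2 2.143, P3 2.351, P4 2.985, P5 6.895, P6 4.143.
Rounding to the nearest integer gives 1, 2, 2, 3, 7, 4 = 19 seats, so the divisor must be adjusted.
With modified divisor 116: modified quotas P1 1.534, P2 2.216, P3 2.431, P4 3.086, P5 7.129, P6 4.284.
Rounding to the nearest integer: P1 2, P2 2, P3 2, P4 3, P5 7, P6 4 (total 20).
P3 receives 2.

2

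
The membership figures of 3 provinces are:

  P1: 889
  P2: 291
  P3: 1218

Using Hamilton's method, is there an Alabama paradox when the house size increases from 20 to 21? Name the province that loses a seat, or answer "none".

At 20 seats: P1 7, P2 3, P3 10.
At 21 seats: P1 8, P2 2, P3 11.
P2 drops from 3 to 2.

P2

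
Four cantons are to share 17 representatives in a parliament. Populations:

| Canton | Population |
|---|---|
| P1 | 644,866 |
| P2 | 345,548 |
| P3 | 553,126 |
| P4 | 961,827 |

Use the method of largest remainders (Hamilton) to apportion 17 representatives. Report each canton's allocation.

P1: 4, P2: 2, P3: 4, P4: 7

Total 2505367; standard divisor 2505367/17 ≈ 147374.529.
Standard quotas: P1 4.3757, P2 2.3447, P3 3.7532, P4 6.5264.
Lower quotas: P1 4, P2 2, P3 3, P4 6 (sum 15, leaving 2 seats).
Remainders in descending order: P3 0.7532, P4 0.5264, P1 0.3757, P2 0.3447.
The surplus seats go to P3, P4.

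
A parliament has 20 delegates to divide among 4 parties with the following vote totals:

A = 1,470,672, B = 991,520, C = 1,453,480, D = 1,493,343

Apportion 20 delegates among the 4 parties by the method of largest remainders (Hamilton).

A 5, B 4, C 5, D 6

Standard divisor: 5409015 ÷ 20 ≈ 270450.75.
Standard quotas: A 5.4379, B 3.6662, C 5.3743, D 5.5217.
Lower quotas: A 5, B 3, C 5, D 5 (sum 18, leaving 2 seats).
Remainders in descending order: B 0.6662, D 0.5217, A 0.4379, C 0.3743.
The surplus seats go to B, D.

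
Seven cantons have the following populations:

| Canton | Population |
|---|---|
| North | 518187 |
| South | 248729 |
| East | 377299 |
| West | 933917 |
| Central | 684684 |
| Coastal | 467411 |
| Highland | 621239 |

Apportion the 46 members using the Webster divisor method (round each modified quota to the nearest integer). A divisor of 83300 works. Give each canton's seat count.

North 6; South 3; East 5; West 11; Central 8; Coastal 6; Highland 7

With modified divisor 83300: modified quotas North 6.221, South 2.986, East 4.529, West 11.211, Central 8.219, Coastal 5.611, Highland 7.458.
Rounding to the nearest integer: North 6, South 3, East 5, West 11, Central 8, Coastal 6, Highland 7 (total 46).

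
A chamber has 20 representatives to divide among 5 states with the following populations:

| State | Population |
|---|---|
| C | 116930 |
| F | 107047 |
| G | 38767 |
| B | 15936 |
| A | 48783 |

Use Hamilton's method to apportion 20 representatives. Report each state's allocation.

Total 327463; standard divisor 327463/20 ≈ 16373.15.
Standard quotas: C 7.1416, F 6.5380, G 2.3677, B 0.9733, A 2.9795.
Lower quotas: C 7, F 6, G 2, B 0, A 2 (sum 17, leaving 3 seats).
Remainders in descending order: A 0.9795, B 0.9733, F 0.5380, G 0.3677, C 0.1416.
The surplus seats go to A, B, F.

C 7, F 7, G 2, B 1, A 3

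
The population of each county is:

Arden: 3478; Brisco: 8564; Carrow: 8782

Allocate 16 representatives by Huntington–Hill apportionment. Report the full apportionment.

Arden=3; Brisco=6; Carrow=7

With divisor 1338: modified quotas Arden 2.599, Brisco 6.401, Carrow 6.564.
Geometric-mean thresholds: Arden √(2·3)=2.449, Brisco √(6·7)=6.481, Carrow √(6·7)=6.481.
Each quota rounded against its threshold gives Arden 3, Brisco 6, Carrow 7 (total 16).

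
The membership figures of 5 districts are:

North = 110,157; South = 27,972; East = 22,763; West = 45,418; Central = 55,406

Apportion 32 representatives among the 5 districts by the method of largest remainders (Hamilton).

Standard divisor: 261716 ÷ 32 ≈ 8178.625.
Standard quotas: North 13.4689, South 3.4201, East 2.7832, West 5.5533, Central 6.7745.
Lower quotas: North 13, South 3, East 2, West 5, Central 6 (sum 29, leaving 3 seats).
Remainders in descending order: East 0.7832, Central 0.7745, West 0.5533, North 0.4689, South 0.4201.
Largest remainders: East, Central, West receive the extra seats.

North 13, South 3, East 3, West 6, Central 7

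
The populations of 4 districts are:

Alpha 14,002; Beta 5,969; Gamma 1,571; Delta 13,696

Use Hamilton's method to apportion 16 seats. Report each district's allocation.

Alpha=6, Beta=3, Gamma=1, Delta=6

The standard divisor is 35238/16 ≈ 2202.375.
Standard quotas: Alpha 6.3577, Beta 2.7103, Gamma 0.7133, Delta 6.2187.
Lower quotas: Alpha 6, Beta 2, Gamma 0, Delta 6 (sum 14, leaving 2 seats).
Remainders in descending order: Gamma 0.7133, Beta 0.7103, Alpha 0.3577, Delta 0.2187.
The surplus seats go to Gamma, Beta.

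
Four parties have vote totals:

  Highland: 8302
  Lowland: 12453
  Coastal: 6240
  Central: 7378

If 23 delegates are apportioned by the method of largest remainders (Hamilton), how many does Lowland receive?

8

Standard divisor: 34373 ÷ 23 ≈ 1494.478.
Standard quotas: Highland 5.5551, Lowland 8.3327, Coastal 4.1754, Central 4.9368.
Lower quotas: Highland 5, Lowland 8, Coastal 4, Central 4 (sum 21, leaving 2 seats).
Remainders in descending order: Central 0.9368, Highland 0.5551, Lowland 0.3327, Coastal 0.1754.
Largest remainders: Central, Highland receive the extra seats.
Lowland receives 8.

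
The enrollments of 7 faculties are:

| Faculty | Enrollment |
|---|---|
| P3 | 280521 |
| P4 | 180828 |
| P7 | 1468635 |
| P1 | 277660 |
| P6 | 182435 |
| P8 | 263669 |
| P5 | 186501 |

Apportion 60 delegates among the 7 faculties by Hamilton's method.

P3 6, P4 4, P7 31, P1 6, P6 4, P8 5, P5 4

Standard divisor: 2840249 ÷ 60 ≈ 47337.483.
Standard quotas: P3 5.9260, P4 3.8200, P7 31.0248, P1 5.8655, P6 3.8539, P8 5.5700, P5 3.9398.
Lower quotas: P3 5, P4 3, P7 31, P1 5, P6 3, P8 5, P5 3 (sum 55, leaving 5 seats).
Remainders in descending order: P5 0.9398, P3 0.9260, P1 0.8655, P6 0.8539, P4 0.8200, P8 0.5700, P7 0.0248.
Largest remainders: P5, P3, P1, P6, P4 receive the extra seats.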